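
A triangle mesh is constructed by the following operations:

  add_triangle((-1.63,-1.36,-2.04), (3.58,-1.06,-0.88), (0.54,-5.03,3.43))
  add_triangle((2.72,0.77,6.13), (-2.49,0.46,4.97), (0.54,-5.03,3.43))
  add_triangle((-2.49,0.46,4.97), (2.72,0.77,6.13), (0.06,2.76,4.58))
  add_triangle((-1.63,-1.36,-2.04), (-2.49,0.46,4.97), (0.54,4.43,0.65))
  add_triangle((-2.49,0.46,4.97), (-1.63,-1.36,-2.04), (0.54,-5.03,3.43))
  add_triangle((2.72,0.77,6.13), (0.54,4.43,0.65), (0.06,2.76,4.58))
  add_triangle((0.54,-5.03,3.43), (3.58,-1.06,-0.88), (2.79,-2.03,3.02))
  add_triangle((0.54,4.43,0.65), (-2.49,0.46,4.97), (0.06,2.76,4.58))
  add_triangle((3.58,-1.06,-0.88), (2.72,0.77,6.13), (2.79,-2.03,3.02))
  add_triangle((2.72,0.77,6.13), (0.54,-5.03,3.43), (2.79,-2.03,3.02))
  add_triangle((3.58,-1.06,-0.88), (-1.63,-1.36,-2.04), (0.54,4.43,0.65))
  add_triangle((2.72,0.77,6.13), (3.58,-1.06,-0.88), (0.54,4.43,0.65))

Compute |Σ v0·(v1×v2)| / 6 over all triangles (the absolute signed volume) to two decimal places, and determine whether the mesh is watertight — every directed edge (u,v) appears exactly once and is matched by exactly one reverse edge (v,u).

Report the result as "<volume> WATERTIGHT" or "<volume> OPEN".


137.51 WATERTIGHT

Per-triangle v0·(v1×v2)/6:
  t1: +11.0092
  t2: +26.0310
  t3: +10.8111
  t4: +8.7598
  t5: +13.9382
  t6: +9.3233
  t7: +8.2092
  t8: +6.8478
  t9: +8.3670
  t10: +10.5067
  t11: +5.8235
  t12: +17.8831
Σ = +137.5100 → |volume| = 137.51

Directed edges: 36 total, each appears once with its reverse present → watertight.


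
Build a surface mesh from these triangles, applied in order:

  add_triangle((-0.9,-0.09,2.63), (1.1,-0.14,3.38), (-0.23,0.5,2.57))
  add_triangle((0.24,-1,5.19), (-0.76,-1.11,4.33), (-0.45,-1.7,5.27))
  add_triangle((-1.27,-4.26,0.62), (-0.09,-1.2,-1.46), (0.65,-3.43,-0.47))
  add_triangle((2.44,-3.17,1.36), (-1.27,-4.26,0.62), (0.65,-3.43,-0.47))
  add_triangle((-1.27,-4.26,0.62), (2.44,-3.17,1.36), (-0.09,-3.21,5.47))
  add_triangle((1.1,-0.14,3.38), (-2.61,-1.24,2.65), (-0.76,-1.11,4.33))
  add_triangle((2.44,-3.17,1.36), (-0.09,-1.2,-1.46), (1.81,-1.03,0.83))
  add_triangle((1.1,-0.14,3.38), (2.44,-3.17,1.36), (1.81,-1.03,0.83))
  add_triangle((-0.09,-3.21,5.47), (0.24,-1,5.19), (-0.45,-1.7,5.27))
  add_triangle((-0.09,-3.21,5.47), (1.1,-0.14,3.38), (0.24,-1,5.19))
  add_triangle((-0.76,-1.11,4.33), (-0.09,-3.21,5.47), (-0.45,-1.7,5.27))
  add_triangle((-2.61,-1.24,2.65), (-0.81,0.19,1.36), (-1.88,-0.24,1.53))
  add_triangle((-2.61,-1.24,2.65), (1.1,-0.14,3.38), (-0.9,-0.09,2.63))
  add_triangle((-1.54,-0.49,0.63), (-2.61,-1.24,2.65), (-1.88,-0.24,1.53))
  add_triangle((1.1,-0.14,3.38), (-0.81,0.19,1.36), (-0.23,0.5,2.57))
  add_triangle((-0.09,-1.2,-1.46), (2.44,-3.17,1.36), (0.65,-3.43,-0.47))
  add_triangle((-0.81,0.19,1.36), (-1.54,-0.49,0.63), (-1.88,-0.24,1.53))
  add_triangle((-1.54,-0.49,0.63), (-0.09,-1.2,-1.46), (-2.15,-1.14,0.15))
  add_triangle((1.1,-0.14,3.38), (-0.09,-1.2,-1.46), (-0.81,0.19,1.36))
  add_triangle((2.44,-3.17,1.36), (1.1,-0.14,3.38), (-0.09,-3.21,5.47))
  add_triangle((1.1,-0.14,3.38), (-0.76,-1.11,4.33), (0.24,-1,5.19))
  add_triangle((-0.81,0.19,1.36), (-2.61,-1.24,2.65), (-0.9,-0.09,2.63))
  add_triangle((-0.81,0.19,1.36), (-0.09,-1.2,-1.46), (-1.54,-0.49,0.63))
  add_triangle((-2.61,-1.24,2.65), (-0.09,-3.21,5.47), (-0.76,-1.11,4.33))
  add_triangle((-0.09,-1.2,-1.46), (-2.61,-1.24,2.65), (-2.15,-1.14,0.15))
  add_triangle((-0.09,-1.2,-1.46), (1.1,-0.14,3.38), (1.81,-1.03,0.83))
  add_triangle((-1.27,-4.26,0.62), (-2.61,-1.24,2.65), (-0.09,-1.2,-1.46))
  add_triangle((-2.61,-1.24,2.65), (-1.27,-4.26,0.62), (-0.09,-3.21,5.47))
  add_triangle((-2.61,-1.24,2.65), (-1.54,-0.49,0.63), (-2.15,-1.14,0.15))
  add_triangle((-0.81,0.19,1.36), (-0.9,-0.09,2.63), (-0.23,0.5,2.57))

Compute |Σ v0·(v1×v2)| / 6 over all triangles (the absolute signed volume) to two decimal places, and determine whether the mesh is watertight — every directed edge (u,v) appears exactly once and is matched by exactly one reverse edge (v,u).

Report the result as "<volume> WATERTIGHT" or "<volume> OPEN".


Per-triangle v0·(v1×v2)/6:
  t1: +0.5885
  t2: +0.4032
  t3: +1.7569
  t4: +3.3965
  t5: +11.4705
  t6: +0.4394
  t7: +0.8535
  t8: +1.5807
  t9: +1.0907
  t10: +1.6083
  t11: +0.4005
  t12: +0.2475
  t13: +1.1550
  t14: +0.2254
  t15: -0.2800
  t16: +1.0366
  t17: -0.0071
  t18: -0.0442
  t19: -0.8360
  t20: +6.6373
  t21: +0.1996
  t22: +0.3502
  t23: -0.1373
  t24: +3.1503
  t25: +0.9434
  t26: -0.8774
  t27: +2.1307
  t28: +9.4778
  t29: +0.2618
  t30: +0.1561
Σ = +47.3785 → |volume| = 47.38

Directed edges: 90 total, each appears once with its reverse present → watertight.

47.38 WATERTIGHT


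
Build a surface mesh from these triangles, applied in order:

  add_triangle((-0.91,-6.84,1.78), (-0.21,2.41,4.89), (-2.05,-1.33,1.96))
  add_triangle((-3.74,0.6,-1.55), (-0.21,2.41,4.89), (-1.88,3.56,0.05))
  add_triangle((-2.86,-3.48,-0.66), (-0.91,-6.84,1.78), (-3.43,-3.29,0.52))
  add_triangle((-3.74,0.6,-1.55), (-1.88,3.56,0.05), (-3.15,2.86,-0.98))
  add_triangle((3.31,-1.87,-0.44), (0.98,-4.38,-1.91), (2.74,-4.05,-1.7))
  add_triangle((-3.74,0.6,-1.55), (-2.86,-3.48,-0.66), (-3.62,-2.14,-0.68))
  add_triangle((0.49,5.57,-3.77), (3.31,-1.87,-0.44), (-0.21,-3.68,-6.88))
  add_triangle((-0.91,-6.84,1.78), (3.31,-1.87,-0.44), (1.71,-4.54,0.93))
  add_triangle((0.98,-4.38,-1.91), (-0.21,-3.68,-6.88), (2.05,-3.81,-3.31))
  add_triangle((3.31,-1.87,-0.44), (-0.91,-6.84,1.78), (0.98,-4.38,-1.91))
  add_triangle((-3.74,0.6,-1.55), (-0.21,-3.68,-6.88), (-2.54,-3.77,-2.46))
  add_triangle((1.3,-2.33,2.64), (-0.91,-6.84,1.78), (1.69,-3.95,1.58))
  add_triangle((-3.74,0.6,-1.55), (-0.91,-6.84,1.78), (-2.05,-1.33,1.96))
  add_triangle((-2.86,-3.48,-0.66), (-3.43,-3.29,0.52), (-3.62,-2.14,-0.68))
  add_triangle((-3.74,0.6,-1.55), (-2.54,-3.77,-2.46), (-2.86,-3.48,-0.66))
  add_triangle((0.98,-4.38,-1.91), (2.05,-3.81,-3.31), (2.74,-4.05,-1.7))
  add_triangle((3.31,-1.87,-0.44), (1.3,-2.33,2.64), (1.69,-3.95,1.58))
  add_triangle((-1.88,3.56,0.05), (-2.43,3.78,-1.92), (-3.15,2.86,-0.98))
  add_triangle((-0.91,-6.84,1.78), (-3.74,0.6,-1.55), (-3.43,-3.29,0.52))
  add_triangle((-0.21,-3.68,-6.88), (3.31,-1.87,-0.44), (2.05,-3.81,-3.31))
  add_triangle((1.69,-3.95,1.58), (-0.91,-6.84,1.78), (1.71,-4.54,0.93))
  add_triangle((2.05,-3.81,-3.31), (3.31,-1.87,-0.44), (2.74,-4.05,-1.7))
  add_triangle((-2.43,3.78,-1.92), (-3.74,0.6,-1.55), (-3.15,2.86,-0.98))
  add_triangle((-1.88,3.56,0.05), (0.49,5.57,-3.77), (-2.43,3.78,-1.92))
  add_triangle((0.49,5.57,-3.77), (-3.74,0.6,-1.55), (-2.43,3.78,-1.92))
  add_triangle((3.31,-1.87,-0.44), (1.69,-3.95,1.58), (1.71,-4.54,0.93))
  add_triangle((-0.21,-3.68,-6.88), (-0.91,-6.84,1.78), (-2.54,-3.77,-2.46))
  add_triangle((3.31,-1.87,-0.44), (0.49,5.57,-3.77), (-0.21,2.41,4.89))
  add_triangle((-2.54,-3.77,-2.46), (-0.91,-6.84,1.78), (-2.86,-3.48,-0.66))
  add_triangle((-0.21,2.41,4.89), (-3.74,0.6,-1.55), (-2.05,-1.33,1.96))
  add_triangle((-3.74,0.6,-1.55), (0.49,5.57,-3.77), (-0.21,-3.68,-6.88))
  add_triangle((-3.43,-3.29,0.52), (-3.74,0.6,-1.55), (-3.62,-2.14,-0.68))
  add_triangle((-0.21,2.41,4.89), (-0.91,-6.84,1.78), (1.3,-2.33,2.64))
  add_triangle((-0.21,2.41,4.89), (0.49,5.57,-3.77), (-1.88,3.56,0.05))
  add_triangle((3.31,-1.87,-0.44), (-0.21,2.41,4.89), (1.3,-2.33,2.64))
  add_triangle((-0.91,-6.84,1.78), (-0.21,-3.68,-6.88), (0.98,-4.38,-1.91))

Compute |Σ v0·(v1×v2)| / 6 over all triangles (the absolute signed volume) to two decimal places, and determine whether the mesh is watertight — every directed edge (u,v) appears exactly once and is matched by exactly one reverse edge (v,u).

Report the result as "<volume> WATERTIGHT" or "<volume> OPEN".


Per-triangle v0·(v1×v2)/6:
  t1: +10.8044
  t2: +8.8805
  t3: +4.4220
  t4: +0.5559
  t5: +0.3631
  t6: +1.1231
  t7: +30.0453
  t8: +1.4243
  t9: +5.8552
  t10: +10.7224
  t11: +14.4309
  t12: +4.1231
  t13: +10.0041
  t14: +1.3504
  t15: +4.8231
  t16: +2.2647
  t17: +3.0593
  t18: +1.6570
  t19: -3.2909
  t20: +3.7405
  t21: +2.0915
  t22: +2.2385
  t23: +2.0277
  t24: +5.0077
  t25: +5.1816
  t26: +1.6458
  t27: +19.3101
  t28: +20.3658
  t29: +5.7649
  t30: +9.3081
  t31: +33.1150
  t32: +1.3292
  t33: +11.3563
  t34: +12.3136
  t35: +7.8353
  t36: +12.9907
Σ = +268.2401 → |volume| = 268.24

Directed edges: 108 total, each appears once with its reverse present → watertight.

268.24 WATERTIGHT


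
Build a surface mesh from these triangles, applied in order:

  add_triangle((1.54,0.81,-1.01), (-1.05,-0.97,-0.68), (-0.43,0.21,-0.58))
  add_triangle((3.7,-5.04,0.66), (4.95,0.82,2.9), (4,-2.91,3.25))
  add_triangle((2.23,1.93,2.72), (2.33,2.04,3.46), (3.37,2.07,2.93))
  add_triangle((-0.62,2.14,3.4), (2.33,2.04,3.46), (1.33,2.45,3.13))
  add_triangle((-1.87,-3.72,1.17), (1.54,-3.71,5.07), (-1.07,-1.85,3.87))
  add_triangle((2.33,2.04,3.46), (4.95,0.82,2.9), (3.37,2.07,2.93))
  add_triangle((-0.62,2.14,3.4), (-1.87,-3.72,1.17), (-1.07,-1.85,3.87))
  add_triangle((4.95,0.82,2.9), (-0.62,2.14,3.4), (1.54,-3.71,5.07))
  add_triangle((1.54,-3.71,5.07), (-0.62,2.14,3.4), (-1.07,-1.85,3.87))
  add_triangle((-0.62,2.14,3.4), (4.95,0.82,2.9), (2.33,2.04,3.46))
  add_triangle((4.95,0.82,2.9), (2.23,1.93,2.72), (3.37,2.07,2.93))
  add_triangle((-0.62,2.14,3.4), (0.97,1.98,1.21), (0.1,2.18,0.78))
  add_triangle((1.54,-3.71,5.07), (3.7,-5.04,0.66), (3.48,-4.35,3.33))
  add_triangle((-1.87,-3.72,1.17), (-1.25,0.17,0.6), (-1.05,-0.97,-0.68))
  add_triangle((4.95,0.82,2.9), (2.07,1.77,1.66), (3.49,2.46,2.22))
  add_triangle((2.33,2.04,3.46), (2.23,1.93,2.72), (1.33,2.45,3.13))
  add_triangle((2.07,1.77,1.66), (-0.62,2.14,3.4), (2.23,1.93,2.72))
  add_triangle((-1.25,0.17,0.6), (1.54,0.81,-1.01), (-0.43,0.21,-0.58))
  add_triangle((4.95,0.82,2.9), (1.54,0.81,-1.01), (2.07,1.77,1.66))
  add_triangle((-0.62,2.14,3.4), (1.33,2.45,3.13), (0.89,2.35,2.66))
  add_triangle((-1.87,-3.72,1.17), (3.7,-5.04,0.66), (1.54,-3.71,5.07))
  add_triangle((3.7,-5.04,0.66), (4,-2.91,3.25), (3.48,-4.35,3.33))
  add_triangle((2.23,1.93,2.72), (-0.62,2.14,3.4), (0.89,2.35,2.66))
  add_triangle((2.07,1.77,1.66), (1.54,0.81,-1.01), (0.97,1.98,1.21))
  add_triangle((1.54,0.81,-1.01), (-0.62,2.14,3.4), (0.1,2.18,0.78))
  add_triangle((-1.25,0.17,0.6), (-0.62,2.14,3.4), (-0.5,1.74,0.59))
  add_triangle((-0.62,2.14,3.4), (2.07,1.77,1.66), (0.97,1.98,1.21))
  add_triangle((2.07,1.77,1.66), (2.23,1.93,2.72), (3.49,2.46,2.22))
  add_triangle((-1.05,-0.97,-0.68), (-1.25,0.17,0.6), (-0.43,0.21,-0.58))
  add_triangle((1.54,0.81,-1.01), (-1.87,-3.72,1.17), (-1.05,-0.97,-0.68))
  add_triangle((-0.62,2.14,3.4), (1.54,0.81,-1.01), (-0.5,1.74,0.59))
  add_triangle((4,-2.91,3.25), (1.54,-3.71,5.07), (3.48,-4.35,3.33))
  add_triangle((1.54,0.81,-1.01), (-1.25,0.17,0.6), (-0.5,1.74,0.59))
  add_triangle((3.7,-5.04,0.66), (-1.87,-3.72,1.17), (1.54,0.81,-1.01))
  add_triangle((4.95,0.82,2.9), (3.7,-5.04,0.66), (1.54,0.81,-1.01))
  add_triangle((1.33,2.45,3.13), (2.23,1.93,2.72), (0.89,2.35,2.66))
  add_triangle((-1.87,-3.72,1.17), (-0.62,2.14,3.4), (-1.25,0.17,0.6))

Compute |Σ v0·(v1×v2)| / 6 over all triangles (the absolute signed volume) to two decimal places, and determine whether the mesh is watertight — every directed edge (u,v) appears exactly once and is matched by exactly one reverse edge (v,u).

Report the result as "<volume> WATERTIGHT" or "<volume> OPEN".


Per-triangle v0·(v1×v2)/6:
  t1: +0.2456
  t2: +8.6717
  t3: +0.1842
  t4: +0.9537
  t5: +7.2804
  t6: +1.3087
  t7: +3.1034
  t8: +20.0217
  t9: +7.4101
  t10: +1.2590
  t11: -0.5325
  t12: +0.9724
  t13: +3.8478
  t14: +1.0435
  t15: -0.4880
  t16: +0.2852
  t17: +0.8271
  t18: +0.1585
  t19: +2.4561
  t20: +0.3539
  t21: +17.0380
  t22: +3.6308
  t23: -0.8740
  t24: +0.8156
  t25: -1.0993
  t26: +0.9308
  t27: +1.1489
  t28: +0.1639
  t29: +0.2197
  t30: +0.9552
  t31: +1.3730
  t32: +3.7616
  t33: +0.1687
  t34: +2.2691
  t35: +9.6082
  t36: +0.1252
  t37: +2.6854
Σ = +102.2831 → |volume| = 102.28

Directed edges: 111 total; 9 unmatched, e.g. (4.95,0.82,2.9)→(4,-2.91,3.25) → open.

102.28 OPEN


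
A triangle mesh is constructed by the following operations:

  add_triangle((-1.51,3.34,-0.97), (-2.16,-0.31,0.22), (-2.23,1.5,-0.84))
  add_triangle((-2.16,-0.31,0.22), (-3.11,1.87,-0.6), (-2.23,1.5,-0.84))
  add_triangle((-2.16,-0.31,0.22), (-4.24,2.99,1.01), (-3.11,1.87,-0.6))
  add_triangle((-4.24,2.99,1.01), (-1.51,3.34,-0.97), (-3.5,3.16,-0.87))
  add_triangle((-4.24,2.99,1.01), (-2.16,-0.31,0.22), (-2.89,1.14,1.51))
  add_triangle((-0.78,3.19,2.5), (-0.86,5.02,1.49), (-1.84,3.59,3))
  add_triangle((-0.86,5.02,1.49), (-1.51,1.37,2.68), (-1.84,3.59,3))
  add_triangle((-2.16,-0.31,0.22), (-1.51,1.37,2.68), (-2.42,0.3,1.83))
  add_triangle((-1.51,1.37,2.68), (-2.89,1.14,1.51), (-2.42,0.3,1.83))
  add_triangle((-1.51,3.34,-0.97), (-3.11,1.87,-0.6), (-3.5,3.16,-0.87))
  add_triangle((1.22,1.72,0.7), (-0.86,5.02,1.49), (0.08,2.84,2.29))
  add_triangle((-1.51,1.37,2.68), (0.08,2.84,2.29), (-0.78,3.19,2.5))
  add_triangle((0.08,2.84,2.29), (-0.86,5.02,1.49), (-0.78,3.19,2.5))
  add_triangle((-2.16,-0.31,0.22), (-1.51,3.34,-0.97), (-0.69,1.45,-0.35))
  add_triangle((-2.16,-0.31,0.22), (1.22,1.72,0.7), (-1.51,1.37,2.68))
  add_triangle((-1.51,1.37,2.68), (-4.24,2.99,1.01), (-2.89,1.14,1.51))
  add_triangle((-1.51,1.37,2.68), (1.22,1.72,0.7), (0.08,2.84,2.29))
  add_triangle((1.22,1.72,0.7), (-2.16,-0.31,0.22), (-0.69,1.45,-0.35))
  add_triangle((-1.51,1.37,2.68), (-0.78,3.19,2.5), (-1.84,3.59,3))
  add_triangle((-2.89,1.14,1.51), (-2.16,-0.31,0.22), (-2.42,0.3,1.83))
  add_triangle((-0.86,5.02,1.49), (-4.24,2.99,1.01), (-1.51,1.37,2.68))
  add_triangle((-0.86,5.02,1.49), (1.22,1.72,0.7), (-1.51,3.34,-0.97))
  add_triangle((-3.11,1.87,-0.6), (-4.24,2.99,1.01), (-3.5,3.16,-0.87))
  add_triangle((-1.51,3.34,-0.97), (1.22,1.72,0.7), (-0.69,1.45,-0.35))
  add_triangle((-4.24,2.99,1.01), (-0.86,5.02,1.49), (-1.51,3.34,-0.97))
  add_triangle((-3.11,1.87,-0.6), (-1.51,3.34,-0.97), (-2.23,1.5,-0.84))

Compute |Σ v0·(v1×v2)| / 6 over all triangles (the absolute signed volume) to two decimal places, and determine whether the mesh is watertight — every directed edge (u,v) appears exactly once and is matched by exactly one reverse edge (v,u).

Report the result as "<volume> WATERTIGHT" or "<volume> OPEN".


28.22 WATERTIGHT

Per-triangle v0·(v1×v2)/6:
  t1: -0.6300
  t2: +0.2892
  t3: +1.6697
  t4: +2.0891
  t5: +1.2512
  t6: +1.2139
  t7: -0.2659
  t8: -0.3158
  t9: +0.8072
  t10: +0.1258
  t11: +1.7440
  t12: +0.7015
  t13: +1.0189
  t14: -0.0886
  t15: -0.9342
  t16: +1.6496
  t17: +0.3701
  t18: -0.6934
  t19: +0.7052
  t20: +0.6030
  t21: +6.9597
  t22: +2.3369
  t23: +1.0446
  t24: -0.1021
  t25: +6.2134
  t26: +0.4606
Σ = +28.2237 → |volume| = 28.22

Directed edges: 78 total, each appears once with its reverse present → watertight.


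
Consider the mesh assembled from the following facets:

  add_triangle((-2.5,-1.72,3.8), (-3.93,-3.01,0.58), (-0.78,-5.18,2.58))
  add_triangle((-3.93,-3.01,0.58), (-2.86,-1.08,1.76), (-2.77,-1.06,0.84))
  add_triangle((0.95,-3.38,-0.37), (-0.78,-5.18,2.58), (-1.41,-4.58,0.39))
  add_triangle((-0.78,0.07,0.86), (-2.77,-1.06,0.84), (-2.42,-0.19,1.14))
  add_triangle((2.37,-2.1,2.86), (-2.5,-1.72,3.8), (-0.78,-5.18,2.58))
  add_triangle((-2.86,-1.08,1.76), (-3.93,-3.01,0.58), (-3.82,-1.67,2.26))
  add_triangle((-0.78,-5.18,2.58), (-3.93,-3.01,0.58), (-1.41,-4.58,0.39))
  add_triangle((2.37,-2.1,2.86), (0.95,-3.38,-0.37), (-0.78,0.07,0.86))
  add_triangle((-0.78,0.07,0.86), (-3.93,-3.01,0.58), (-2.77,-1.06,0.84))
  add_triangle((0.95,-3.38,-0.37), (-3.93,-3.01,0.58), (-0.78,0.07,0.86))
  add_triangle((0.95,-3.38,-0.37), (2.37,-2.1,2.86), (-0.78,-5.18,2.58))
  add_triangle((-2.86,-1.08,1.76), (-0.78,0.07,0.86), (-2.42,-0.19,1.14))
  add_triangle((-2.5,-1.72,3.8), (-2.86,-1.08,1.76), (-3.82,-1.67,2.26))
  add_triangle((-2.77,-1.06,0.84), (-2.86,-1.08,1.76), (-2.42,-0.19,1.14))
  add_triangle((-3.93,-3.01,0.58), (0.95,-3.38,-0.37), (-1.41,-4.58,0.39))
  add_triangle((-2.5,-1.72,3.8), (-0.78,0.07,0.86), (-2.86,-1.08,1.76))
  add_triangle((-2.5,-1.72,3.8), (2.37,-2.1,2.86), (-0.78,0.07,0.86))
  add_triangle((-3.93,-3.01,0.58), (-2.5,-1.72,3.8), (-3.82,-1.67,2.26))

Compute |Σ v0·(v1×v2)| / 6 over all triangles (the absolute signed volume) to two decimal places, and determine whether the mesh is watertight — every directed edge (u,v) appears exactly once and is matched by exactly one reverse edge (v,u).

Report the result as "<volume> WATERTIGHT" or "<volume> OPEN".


Per-triangle v0·(v1×v2)/6:
  t1: +10.6131
  t2: +0.6166
  t3: +3.6591
  t4: -0.1428
  t5: +10.3356
  t6: +0.1333
  t7: +5.1049
  t8: -2.1780
  t9: -0.3294
  t10: -1.9036
  t11: +7.0471
  t12: +0.1918
  t13: +0.2788
  t14: +0.3006
  t15: +1.0162
  t16: +0.5335
  t17: +1.1274
  t18: +2.6057
Σ = +39.0099 → |volume| = 39.01

Directed edges: 54 total, each appears once with its reverse present → watertight.

39.01 WATERTIGHT


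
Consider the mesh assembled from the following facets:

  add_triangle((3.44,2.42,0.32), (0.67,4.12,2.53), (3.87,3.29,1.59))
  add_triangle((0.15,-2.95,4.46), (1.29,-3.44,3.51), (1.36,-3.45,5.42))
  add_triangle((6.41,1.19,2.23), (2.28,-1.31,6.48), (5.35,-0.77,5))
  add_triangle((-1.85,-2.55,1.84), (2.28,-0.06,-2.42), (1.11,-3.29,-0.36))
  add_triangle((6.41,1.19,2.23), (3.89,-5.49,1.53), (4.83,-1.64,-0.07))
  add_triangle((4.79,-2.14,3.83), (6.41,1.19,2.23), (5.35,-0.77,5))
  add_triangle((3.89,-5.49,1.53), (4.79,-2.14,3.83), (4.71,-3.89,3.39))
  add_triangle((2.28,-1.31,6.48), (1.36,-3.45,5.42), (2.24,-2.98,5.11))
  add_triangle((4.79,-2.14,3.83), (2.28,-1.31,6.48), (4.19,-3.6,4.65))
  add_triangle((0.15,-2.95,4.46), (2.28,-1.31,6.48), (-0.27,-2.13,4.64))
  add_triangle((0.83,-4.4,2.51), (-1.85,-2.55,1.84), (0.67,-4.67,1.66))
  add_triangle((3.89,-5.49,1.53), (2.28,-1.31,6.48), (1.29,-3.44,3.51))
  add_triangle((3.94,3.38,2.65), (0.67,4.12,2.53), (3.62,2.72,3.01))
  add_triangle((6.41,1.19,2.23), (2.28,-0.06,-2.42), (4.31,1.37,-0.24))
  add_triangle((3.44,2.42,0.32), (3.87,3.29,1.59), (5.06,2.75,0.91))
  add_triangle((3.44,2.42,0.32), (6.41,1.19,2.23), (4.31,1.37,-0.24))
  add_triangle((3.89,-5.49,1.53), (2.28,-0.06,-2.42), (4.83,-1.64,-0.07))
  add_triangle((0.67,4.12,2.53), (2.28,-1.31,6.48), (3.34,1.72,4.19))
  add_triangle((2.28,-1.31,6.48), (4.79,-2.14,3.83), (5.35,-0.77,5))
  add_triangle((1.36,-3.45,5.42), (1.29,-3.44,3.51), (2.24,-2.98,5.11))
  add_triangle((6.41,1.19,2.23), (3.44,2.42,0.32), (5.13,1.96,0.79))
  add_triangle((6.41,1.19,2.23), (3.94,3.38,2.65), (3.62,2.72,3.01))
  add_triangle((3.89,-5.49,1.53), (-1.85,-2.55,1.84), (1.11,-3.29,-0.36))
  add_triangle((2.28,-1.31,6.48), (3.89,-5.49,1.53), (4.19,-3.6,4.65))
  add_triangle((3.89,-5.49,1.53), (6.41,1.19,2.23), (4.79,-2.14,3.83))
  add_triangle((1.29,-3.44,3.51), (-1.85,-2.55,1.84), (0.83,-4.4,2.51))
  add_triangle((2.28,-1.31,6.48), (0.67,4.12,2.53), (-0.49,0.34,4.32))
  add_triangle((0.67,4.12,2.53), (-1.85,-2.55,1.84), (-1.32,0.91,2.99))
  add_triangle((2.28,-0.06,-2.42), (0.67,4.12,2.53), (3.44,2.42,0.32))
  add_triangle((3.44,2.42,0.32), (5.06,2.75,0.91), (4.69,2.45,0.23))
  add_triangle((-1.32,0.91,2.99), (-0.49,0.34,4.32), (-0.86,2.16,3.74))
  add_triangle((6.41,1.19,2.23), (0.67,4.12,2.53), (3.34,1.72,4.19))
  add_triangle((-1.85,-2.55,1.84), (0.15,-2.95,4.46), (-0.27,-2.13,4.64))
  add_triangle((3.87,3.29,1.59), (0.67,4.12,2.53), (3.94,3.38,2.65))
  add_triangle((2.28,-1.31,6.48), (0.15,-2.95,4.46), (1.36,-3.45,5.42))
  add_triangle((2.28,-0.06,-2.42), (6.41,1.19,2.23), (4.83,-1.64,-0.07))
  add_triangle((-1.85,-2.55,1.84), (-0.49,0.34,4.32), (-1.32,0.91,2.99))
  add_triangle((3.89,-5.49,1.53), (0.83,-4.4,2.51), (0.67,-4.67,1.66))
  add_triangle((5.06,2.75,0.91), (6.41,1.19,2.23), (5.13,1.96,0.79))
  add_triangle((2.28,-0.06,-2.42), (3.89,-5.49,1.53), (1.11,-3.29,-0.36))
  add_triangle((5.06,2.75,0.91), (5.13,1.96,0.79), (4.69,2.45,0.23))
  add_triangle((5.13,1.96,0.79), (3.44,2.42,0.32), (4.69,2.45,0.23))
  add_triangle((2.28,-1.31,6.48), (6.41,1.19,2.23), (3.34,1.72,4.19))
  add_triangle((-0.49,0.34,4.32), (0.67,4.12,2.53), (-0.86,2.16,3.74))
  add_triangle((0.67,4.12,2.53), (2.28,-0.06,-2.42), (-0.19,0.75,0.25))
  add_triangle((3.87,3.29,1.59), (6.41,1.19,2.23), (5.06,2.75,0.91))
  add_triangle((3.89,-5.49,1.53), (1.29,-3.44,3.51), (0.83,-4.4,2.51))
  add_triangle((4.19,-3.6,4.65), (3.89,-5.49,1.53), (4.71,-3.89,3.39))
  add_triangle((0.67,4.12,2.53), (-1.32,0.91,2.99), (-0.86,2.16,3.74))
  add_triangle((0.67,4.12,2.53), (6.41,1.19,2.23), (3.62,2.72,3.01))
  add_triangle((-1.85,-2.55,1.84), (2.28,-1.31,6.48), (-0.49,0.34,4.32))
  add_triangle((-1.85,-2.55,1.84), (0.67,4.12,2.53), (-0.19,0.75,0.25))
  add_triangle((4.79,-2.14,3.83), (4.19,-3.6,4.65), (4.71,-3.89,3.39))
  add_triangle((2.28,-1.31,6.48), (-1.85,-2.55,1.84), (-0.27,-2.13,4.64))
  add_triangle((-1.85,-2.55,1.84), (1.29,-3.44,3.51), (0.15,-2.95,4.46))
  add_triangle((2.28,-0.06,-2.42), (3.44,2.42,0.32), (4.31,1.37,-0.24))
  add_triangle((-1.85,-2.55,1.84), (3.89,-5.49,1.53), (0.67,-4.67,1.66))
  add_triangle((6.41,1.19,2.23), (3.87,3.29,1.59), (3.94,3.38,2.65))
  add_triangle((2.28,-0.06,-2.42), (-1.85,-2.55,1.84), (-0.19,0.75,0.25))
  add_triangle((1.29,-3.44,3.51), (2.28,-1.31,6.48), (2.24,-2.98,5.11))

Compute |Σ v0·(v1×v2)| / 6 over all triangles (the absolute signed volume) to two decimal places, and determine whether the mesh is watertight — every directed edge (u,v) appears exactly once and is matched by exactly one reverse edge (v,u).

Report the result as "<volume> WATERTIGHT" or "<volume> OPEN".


Per-triangle v0·(v1×v2)/6:
  t1: +1.7701
  t2: +1.0966
  t3: +4.9001
  t4: +0.9611
  t5: +12.0952
  t6: +6.0823
  t7: +1.1266
  t8: +2.2742
  t9: +6.1222
  t10: +2.3819
  t11: +1.7759
  t12: +9.5758
  t13: +1.8655
  t14: +2.8543
  t15: +0.7139
  t16: +2.7765
  t17: +7.0991
  t18: +9.9428
  t19: +6.1915
  t20: +1.1440
  t21: -0.9492
  t22: +2.1545
  t23: +5.5343
  t24: +4.6609
  t25: +13.7872
  t26: +2.8267
  t27: +9.7655
  t28: -1.0371
  t29: +3.1519
  t30: +0.3097
  t31: +1.1059
  t32: +10.2265
  t33: +1.7567
  t34: +2.3172
  t35: +2.3985
  t36: +7.8041
  t37: +2.7004
  t38: +2.3494
  t39: +1.0087
  t40: +5.3369
  t41: +0.4173
  t42: -0.3473
  t43: +12.2896
  t44: +2.5157
  t45: +0.8416
  t46: +2.8074
  t47: +3.9926
  t48: +3.0605
  t49: +0.4108
  t50: -2.4474
  t51: +8.0007
  t52: +0.9371
  t53: +2.3717
  t54: -1.2604
  t55: +2.7506
  t56: +1.8967
  t57: -1.5274
  t58: +2.8252
  t59: -0.0127
  t60: -1.1879
Σ = +198.2930 → |volume| = 198.29

Directed edges: 180 total, each appears once with its reverse present → watertight.

198.29 WATERTIGHT


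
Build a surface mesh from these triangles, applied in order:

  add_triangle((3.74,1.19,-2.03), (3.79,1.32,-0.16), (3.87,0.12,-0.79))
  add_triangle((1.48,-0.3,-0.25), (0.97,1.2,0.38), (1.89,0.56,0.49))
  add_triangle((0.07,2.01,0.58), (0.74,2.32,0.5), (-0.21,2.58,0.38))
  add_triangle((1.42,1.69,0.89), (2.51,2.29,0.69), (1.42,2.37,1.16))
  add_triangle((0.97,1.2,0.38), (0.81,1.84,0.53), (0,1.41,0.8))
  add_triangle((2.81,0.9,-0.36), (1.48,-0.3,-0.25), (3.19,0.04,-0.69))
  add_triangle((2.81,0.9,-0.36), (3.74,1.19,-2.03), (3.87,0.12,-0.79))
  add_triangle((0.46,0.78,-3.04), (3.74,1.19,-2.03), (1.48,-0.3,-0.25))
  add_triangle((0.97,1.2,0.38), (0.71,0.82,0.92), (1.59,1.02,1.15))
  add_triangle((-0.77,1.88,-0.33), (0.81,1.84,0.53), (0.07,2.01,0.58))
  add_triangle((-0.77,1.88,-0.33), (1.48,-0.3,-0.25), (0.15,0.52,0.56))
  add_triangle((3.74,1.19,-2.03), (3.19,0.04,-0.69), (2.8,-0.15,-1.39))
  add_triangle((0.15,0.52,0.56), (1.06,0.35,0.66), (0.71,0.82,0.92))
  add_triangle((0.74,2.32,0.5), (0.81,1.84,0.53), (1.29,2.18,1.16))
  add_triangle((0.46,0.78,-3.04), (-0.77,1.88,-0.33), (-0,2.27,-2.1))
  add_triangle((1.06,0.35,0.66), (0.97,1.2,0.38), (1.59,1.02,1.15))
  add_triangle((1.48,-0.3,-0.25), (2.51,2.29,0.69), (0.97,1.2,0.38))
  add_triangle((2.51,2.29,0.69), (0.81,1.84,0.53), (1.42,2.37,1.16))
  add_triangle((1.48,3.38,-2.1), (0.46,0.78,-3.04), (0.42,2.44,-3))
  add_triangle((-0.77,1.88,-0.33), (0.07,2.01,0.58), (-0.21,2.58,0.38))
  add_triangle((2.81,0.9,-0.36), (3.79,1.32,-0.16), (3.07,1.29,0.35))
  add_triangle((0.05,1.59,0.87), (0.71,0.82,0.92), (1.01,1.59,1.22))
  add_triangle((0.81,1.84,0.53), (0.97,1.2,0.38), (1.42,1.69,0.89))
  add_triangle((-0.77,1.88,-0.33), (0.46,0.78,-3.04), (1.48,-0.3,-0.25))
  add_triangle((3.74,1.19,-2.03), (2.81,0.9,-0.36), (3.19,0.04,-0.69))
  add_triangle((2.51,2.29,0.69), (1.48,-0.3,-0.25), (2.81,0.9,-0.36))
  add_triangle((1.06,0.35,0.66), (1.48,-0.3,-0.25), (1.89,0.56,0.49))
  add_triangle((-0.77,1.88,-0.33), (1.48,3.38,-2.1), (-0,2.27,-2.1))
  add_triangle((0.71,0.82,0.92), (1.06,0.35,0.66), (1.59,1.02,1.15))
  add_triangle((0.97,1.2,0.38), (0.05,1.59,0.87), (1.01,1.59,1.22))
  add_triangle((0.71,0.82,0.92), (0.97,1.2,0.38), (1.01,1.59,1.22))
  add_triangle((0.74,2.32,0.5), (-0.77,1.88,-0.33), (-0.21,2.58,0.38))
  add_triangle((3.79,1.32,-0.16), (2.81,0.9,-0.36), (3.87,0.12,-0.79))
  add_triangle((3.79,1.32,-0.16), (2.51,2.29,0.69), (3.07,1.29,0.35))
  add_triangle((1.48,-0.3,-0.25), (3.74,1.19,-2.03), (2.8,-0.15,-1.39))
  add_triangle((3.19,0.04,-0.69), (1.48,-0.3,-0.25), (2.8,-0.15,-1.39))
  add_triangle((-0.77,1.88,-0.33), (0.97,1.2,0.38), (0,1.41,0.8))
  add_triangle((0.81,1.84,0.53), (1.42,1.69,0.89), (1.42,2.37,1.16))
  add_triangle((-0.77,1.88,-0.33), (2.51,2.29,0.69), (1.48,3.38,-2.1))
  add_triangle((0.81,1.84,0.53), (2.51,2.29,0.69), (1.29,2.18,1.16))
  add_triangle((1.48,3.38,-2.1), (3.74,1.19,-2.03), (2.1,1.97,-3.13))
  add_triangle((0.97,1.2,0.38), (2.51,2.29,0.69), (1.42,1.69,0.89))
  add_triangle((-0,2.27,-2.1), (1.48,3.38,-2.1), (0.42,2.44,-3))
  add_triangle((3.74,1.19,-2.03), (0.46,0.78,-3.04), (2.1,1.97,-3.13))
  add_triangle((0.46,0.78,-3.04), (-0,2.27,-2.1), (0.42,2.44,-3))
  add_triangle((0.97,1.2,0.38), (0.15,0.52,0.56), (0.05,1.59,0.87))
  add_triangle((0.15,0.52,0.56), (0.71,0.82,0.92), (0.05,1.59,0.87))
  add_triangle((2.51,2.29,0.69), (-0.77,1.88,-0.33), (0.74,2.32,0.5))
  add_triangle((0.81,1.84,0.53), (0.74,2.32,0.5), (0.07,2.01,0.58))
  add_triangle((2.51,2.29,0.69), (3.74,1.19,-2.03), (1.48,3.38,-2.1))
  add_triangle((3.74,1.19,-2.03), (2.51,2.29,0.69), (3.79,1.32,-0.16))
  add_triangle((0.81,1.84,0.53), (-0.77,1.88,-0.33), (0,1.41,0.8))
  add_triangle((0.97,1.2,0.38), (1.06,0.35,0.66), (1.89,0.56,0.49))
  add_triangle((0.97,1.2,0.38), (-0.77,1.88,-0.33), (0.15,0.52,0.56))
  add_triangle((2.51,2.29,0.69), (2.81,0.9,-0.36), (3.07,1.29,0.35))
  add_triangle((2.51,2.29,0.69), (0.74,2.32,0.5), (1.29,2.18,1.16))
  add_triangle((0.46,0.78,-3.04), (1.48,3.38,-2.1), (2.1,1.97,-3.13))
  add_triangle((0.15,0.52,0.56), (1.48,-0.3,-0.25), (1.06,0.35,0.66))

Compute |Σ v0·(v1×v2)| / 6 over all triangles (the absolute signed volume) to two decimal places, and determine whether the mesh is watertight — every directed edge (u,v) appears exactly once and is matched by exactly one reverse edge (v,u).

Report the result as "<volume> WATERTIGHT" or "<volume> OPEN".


21.61 WATERTIGHT

Per-triangle v0·(v1×v2)/6:
  t1: +1.4074
  t2: +0.1523
  t3: +0.0975
  t4: +0.0976
  t5: +0.0599
  t6: +0.0742
  t7: -0.8120
  t8: +1.1223
  t9: +0.0933
  t10: -0.2183
  t11: -0.3114
  t12: +0.5969
  t13: +0.0085
  t14: -0.0289
  t15: +0.4301
  t16: +0.0445
  t17: -0.0083
  t18: +0.2163
  t19: +1.0324
  t20: +0.0144
  t21: -0.0098
  t22: +0.0564
  t23: -0.0475
  t24: -1.1606
  t25: +0.7120
  t26: +0.3247
  t27: +0.0824
  t28: +1.0882
  t29: +0.0252
  t30: +0.1568
  t31: +0.0431
  t32: +0.2004
  t33: -0.1561
  t34: +0.3179
  t35: -0.2966
  t36: +0.1397
  t37: -0.3728
  t38: -0.0524
  t39: +2.6078
  t40: -0.2420
  t41: +2.5566
  t42: -0.0471
  t43: +0.5790
  t44: +1.4782
  t45: +0.2391
  t46: -0.0779
  t47: +0.0333
  t48: +0.4018
  t49: +0.0421
  t50: +4.9271
  t51: +1.6177
  t52: +0.3589
  t53: +0.1093
  t54: +0.2311
  t55: -0.3720
  t56: +0.4297
  t57: +1.6541
  t58: -0.0324
Σ = +21.6144 → |volume| = 21.61

Directed edges: 174 total, each appears once with its reverse present → watertight.


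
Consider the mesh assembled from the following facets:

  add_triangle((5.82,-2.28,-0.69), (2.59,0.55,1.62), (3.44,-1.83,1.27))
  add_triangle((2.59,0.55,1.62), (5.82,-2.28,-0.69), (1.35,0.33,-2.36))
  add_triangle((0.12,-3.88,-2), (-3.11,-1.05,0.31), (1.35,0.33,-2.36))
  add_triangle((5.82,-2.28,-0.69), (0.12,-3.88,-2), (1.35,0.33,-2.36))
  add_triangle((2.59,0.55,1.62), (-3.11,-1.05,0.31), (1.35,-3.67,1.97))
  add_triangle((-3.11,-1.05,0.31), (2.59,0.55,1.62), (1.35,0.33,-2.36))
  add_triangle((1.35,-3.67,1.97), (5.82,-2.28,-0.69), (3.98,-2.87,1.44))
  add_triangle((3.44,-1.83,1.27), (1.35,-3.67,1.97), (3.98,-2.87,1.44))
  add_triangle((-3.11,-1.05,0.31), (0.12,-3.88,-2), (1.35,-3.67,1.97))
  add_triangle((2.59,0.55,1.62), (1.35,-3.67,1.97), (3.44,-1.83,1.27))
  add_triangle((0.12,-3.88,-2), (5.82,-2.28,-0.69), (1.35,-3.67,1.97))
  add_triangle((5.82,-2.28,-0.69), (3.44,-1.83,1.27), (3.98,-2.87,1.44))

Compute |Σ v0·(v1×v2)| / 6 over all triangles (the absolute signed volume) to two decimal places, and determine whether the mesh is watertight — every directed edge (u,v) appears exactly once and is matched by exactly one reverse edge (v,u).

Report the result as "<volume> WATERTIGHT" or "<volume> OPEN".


Per-triangle v0·(v1×v2)/6:
  t1: +3.4481
  t2: +4.9443
  t3: +4.3928
  t4: +9.8338
  t5: +3.6626
  t6: -0.4967
  t7: +3.1169
  t8: +0.6848
  t9: +8.5282
  t10: +2.7500
  t11: +13.9700
  t12: +1.2388
Σ = +56.0735 → |volume| = 56.07

Directed edges: 36 total, each appears once with its reverse present → watertight.

56.07 WATERTIGHT


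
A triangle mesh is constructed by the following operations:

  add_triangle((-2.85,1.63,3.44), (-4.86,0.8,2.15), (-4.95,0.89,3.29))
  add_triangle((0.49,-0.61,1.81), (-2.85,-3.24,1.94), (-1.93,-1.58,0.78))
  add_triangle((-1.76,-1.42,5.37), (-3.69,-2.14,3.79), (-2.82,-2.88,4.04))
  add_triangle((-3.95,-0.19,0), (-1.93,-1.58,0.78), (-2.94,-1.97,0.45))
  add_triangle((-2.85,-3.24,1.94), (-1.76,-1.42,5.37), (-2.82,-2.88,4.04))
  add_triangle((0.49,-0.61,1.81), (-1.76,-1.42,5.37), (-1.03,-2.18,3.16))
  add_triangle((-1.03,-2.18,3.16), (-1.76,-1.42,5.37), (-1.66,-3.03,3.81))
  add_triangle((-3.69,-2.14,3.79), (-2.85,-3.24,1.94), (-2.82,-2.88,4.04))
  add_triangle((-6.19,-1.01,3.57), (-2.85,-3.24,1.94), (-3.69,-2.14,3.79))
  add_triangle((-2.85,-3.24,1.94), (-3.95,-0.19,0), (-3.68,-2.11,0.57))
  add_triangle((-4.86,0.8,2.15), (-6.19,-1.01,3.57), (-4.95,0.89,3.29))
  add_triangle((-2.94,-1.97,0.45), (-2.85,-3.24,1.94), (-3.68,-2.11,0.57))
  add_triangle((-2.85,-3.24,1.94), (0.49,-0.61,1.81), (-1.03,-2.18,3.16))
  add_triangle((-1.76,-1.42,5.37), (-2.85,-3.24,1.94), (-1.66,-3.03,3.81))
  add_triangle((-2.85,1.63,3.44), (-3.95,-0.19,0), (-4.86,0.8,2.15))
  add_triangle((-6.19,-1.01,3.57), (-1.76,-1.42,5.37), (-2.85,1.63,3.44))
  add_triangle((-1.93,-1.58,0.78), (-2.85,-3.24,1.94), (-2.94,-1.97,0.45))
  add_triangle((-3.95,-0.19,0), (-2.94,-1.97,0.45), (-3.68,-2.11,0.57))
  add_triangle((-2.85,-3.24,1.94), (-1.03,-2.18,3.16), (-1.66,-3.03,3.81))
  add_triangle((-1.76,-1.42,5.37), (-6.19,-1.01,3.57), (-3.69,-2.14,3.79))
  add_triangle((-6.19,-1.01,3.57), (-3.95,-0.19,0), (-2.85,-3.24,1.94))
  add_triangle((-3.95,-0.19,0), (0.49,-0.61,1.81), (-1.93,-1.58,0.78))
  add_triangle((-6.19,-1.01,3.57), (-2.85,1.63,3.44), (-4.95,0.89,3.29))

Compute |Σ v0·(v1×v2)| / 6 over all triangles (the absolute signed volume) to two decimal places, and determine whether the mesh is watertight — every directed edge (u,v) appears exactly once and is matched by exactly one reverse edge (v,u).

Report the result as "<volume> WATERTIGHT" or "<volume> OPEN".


Per-triangle v0·(v1×v2)/6:
  t1: +0.9018
  t2: -0.3294
  t3: +2.4458
  t4: -0.4984
  t5: +0.0608
  t6: +1.3027
  t7: +0.5052
  t8: +1.8719
  t9: +4.2875
  t10: +1.3044
  t11: +1.8587
  t12: +0.2666
  t13: +0.3357
  t14: +3.0042
  t15: +0.1600
  t16: +11.5120
  t17: -0.1046
  t18: +0.1135
  t19: -0.0503
  t20: +4.9674
  t21: +6.3830
  t22: -1.4467
  t23: +2.2056
Σ = +41.0572 → |volume| = 41.06

Directed edges: 69 total; 7 unmatched, e.g. (0.49,-0.61,1.81)→(-1.76,-1.42,5.37) → open.

41.06 OPEN


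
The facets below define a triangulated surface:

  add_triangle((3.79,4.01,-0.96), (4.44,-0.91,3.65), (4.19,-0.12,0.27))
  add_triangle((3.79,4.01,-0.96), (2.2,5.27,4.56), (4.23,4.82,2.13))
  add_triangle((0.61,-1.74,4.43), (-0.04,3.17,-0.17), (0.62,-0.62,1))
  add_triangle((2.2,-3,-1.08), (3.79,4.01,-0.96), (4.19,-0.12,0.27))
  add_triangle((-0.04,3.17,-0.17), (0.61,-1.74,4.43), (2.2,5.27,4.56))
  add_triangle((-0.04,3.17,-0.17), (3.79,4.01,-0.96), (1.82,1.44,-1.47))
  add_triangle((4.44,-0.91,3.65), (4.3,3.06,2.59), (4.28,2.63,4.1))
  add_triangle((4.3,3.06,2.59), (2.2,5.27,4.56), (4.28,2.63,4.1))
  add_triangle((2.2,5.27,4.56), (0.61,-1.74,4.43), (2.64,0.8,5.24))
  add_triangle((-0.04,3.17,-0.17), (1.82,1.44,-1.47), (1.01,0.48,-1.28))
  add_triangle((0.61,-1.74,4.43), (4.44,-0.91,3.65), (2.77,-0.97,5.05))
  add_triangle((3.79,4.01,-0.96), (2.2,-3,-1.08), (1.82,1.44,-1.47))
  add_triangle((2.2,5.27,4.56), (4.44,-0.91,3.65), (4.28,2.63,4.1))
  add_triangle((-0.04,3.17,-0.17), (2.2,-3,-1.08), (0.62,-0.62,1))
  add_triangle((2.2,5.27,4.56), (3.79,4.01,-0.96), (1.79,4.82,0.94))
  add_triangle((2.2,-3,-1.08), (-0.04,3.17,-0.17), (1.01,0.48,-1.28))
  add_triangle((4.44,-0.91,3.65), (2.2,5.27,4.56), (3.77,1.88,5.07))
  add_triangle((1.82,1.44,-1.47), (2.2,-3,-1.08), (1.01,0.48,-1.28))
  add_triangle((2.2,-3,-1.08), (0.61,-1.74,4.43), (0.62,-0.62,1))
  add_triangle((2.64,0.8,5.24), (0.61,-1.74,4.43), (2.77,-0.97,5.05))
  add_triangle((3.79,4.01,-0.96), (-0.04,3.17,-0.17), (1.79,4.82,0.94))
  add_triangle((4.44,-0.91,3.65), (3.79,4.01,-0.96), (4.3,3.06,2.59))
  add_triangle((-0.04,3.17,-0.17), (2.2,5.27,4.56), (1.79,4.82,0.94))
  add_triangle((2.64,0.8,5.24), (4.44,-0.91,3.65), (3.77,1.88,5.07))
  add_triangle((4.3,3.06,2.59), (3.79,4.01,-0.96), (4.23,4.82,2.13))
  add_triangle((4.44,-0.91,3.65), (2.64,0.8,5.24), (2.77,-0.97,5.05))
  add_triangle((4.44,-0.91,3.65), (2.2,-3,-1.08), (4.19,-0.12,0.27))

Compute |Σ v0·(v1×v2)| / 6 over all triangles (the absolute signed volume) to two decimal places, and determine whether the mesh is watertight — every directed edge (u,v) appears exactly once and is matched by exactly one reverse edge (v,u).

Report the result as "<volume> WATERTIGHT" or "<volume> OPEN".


95.40 OPEN

Per-triangle v0·(v1×v2)/6:
  t1: +9.0166
  t2: +4.8366
  t3: -1.1023
  t4: +5.9838
  t5: +3.6885
  t6: +2.1026
  t7: +4.1484
  t8: +5.0047
  t9: +6.6842
  t10: +0.4704
  t11: +2.1443
  t12: +3.2353
  t13: +4.6790
  t14: -1.5057
  t15: +6.8686
  t16: -0.7667
  t17: +2.9422
  t18: +0.7350
  t19: -0.8253
  t20: +2.9424
  t21: +3.1603
  t22: +8.5398
  t23: +3.3002
  t24: +4.0700
  t25: +3.8129
  t26: +3.6656
  t27: +7.5673
Σ = +95.3990 → |volume| = 95.40

Directed edges: 81 total; 9 unmatched, e.g. (2.2,5.27,4.56)→(4.23,4.82,2.13) → open.


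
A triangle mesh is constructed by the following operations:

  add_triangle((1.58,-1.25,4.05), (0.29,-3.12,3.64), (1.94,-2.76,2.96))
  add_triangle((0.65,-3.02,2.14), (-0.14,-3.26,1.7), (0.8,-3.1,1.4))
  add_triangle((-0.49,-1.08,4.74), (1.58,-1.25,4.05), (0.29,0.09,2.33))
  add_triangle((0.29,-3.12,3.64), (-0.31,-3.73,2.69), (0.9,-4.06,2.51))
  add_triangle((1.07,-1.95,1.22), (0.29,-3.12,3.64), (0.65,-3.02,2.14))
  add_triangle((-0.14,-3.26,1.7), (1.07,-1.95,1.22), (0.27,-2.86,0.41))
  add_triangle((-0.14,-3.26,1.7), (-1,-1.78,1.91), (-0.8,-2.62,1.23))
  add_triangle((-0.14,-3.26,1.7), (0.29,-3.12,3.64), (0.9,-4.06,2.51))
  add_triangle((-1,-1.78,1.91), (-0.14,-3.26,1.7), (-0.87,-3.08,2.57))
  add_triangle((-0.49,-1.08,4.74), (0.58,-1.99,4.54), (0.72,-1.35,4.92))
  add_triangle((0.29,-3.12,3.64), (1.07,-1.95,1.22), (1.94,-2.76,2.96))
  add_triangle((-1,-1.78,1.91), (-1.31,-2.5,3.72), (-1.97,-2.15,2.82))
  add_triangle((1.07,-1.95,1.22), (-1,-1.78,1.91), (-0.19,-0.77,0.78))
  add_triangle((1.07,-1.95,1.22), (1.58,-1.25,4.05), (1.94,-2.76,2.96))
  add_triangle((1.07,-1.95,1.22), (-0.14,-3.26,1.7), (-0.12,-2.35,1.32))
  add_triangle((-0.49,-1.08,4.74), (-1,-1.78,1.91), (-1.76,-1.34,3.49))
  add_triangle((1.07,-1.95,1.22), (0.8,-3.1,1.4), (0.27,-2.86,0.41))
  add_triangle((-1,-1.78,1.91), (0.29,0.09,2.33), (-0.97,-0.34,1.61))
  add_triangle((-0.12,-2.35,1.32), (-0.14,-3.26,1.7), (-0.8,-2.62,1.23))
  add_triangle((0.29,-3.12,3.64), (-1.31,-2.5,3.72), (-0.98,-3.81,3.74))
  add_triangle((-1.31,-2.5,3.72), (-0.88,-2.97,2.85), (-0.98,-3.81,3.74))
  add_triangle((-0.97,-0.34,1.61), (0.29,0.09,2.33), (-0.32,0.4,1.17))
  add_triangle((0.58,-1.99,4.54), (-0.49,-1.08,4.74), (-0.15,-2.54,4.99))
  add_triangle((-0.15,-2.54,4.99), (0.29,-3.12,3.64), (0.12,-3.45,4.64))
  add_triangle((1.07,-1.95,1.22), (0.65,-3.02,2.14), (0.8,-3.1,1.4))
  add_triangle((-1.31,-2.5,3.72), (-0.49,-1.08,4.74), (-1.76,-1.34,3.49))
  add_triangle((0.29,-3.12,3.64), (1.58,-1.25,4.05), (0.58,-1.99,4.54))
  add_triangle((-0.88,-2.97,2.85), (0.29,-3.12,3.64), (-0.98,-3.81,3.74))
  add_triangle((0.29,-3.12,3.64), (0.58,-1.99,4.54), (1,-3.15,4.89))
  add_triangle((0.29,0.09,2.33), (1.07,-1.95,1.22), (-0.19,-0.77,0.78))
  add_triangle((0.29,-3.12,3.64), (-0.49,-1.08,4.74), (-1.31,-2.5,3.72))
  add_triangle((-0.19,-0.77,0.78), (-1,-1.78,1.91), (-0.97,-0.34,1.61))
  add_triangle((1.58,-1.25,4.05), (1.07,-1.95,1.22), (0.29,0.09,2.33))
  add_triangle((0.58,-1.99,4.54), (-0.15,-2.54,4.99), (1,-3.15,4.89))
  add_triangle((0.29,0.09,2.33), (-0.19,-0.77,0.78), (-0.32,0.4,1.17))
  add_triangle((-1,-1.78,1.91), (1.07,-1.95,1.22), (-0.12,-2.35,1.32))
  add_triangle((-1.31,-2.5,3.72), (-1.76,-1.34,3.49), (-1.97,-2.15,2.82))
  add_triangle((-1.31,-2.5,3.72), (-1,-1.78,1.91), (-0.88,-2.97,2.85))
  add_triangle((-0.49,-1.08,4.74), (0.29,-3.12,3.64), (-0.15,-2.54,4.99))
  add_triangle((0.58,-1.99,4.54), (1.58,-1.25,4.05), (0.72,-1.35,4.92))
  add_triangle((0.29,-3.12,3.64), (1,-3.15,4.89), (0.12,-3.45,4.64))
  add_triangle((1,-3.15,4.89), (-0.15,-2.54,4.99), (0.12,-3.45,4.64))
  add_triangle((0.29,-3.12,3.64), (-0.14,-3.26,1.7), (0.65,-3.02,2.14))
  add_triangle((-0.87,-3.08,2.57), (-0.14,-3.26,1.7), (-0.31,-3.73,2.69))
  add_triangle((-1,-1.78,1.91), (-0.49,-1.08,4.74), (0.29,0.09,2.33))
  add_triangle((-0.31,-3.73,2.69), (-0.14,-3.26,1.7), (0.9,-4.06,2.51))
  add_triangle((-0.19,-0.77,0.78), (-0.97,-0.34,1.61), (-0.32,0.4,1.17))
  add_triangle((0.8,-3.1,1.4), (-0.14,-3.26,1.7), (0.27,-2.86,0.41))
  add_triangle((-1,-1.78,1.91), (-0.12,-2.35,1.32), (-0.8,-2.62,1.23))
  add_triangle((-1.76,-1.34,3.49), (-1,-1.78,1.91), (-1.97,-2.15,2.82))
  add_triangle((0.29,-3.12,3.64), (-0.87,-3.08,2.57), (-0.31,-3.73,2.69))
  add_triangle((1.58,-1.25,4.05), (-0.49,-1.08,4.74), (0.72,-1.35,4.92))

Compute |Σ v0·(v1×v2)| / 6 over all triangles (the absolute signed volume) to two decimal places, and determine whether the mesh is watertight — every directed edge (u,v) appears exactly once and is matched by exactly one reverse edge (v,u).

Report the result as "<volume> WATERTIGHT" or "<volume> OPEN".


16.23 OPEN

Per-triangle v0·(v1×v2)/6:
  t1: +2.4667
  t2: +0.3783
  t3: +1.1176
  t4: +1.2120
  t5: +0.4367
  t6: -0.7213
  t7: +0.4351
  t8: -1.0846
  t9: +0.0901
  t10: +0.7377
  t11: +0.8034
  t12: +0.2489
  t13: -0.0331
  t14: -0.0936
  t15: -0.0614
  t16: -1.1411
  t17: +0.1761
  t18: +0.6492
  t19: -0.0367
  t20: +1.1227
  t21: +0.1210
  t22: +0.2340
  t23: +0.8869
  t24: -0.0880
  t25: +0.2500
  t26: +1.4282
  t27: +1.1562
  t28: +0.0028
  t29: -0.5662
  t30: -0.5079
  t31: +2.5445
  t32: -0.0789
  t33: -0.3330
  t34: +0.7000
  t35: -0.1842
  t36: -0.4613
  t37: +0.6929
  t38: +0.2521
  t39: -0.0765
  t40: +0.6122
  t41: +0.3530
  t42: +0.8954
  t43: +0.7226
  t44: +0.2201
  t45: -0.1703
  t46: +0.4668
  t47: -0.1111
  t48: +0.5021
  t49: -0.3235
  t50: -0.3107
  t51: +0.6497
  t52: +0.0440
Σ = +16.2252 → |volume| = 16.23

Directed edges: 156 total; 4 unmatched, e.g. (-0.87,-3.08,2.57)→(-1,-1.78,1.91) → open.


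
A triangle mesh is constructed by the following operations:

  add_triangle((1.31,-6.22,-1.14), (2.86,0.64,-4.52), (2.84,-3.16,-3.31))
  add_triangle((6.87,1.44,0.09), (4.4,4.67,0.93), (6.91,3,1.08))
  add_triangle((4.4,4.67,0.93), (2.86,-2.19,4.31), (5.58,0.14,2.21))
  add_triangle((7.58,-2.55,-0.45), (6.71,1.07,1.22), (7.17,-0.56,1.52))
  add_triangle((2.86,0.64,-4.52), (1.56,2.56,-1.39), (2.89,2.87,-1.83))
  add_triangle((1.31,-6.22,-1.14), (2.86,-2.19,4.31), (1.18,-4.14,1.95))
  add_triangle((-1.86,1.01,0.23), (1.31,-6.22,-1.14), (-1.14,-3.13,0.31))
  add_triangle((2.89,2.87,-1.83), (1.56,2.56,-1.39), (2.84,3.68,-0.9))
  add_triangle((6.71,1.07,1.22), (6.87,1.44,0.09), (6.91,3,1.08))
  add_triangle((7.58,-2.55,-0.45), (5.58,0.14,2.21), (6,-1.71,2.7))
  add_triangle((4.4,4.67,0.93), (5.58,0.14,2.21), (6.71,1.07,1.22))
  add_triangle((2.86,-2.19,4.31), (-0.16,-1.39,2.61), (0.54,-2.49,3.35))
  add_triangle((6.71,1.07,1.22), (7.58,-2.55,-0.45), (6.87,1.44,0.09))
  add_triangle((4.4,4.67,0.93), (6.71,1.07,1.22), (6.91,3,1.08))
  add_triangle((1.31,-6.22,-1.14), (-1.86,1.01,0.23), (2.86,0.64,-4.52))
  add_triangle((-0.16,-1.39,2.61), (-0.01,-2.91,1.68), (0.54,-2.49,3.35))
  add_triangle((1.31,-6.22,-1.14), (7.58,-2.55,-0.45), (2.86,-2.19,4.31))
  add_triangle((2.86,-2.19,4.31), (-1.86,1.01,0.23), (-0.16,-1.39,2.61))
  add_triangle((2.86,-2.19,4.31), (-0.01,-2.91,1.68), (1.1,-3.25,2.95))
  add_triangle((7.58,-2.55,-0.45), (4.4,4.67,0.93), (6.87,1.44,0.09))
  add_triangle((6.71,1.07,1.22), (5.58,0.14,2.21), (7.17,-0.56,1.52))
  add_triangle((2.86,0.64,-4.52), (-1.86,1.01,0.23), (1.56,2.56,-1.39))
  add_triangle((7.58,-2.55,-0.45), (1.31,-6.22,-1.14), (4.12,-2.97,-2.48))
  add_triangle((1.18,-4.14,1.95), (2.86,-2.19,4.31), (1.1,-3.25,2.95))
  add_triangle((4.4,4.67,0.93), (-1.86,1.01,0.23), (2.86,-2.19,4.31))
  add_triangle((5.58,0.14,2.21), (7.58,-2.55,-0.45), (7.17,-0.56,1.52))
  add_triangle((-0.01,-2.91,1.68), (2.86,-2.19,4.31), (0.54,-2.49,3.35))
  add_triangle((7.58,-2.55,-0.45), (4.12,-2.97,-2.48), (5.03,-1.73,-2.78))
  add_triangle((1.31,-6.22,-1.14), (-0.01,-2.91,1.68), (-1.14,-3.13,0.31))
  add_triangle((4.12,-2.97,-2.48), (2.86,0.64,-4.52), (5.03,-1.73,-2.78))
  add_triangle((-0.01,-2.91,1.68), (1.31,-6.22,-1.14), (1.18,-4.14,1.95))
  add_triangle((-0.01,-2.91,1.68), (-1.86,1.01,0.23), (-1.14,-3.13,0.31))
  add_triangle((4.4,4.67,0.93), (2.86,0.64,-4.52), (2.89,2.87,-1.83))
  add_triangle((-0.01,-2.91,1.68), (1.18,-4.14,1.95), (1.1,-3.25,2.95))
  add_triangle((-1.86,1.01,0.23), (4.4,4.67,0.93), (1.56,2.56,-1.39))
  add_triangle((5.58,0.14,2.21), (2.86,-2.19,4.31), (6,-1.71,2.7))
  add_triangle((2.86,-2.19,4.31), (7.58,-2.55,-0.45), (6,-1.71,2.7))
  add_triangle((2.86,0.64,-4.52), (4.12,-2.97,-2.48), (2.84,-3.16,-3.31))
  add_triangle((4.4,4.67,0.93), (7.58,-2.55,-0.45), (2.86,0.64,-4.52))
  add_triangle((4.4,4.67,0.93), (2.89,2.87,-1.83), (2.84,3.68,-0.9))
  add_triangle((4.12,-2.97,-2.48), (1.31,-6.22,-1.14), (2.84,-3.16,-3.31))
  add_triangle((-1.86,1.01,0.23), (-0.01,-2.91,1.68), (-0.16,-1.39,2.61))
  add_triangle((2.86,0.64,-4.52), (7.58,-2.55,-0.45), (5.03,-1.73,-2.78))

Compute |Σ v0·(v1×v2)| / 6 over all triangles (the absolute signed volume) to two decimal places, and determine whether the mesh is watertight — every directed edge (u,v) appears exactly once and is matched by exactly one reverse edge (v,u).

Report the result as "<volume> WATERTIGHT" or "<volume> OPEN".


221.55 OPEN

Per-triangle v0·(v1×v2)/6:
  t1: +1.9752
  t2: +2.6962
  t3: +11.7637
  t4: +4.3920
  t5: +1.7451
  t6: +5.2313
  t7: +1.4253
  t8: +0.6039
  t9: +2.3925
  t10: +6.7980
  t11: +5.4144
  t12: +0.9935
  t13: +5.5766
  t14: +1.0586
  t15: +7.7797
  t16: +0.6249
  t17: +34.3555
  t18: +1.6237
  t19: +0.1481
  t20: -1.7769
  t21: +2.0958
  t22: +3.5867
  t23: +14.1955
  t24: +1.7965
  t25: +10.4969
  t26: +0.9878
  t27: +1.8495
  t28: +4.8586
  t29: +3.5577
  t30: +4.1030
  t31: +2.4560
  t32: +1.7983
  t33: +3.5462
  t34: +0.8591
  t35: +4.1766
  t36: +4.8169
  t37: +6.4866
  t38: +5.1074
  t39: +36.2112
  t40: +1.4087
  t41: +5.5294
  t42: +1.5724
  t43: +5.2304
Σ = +221.5482 → |volume| = 221.55

Directed edges: 129 total; 3 unmatched, e.g. (1.56,2.56,-1.39)→(2.84,3.68,-0.9) → open.
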